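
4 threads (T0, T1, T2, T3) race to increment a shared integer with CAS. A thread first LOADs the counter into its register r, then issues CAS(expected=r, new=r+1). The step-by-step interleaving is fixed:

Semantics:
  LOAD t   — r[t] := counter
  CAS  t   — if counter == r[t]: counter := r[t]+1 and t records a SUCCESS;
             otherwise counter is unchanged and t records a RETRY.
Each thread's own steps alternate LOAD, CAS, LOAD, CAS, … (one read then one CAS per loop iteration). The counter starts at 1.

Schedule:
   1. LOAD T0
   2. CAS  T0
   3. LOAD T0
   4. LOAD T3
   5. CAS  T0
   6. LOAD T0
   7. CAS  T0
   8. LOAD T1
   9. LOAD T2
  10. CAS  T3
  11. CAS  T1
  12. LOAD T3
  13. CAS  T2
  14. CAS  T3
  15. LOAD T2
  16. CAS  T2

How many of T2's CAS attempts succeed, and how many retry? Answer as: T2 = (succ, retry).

T2 = (1, 1)

[1] T0.load  rd  (counter 1, T0.r 1)
[2] T0.cas  hit  (counter 2, T0.r 1)
[3] T0.load  rd  (counter 2, T0.r 2)
[4] T3.load  rd  (counter 2, T3.r 2)
[5] T0.cas  hit  (counter 3, T0.r 2)
[6] T0.load  rd  (counter 3, T0.r 3)
[7] T0.cas  hit  (counter 4, T0.r 3)
[8] T1.load  rd  (counter 4, T1.r 4)
[9] T2.load  rd  (counter 4, T2.r 4)
[10] T3.cas  miss  (counter 4, T3.r 2)
[11] T1.cas  hit  (counter 5, T1.r 4)
[12] T3.load  rd  (counter 5, T3.r 5)
[13] T2.cas  miss  (counter 5, T2.r 4)
[14] T3.cas  hit  (counter 6, T3.r 5)
[15] T2.load  rd  (counter 6, T2.r 6)
[16] T2.cas  hit  (counter 7, T2.r 6)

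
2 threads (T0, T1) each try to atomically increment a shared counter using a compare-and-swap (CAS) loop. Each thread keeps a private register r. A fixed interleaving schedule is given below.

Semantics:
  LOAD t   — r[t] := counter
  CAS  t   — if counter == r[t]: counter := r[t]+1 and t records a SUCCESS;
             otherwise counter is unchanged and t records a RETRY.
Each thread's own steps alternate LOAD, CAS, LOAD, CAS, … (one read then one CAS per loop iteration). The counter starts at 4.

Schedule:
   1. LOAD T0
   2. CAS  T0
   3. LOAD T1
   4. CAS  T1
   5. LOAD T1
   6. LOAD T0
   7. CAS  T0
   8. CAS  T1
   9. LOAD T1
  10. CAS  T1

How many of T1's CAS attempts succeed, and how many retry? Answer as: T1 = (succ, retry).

   1) LOAD T0:  M=4  r_T0=4
   2) CAS  T0:  M=5  r_T0=4 ✓
   3) LOAD T1:  M=5  r_T1=5
   4) CAS  T1:  M=6  r_T1=5 ✓
   5) LOAD T1:  M=6  r_T1=6
   6) LOAD T0:  M=6  r_T0=6
   7) CAS  T0:  M=7  r_T0=6 ✓
   8) CAS  T1:  M=7  r_T1=6 ✗
   9) LOAD T1:  M=7  r_T1=7
  10) CAS  T1:  M=8  r_T1=7 ✓

T1 = (2, 1)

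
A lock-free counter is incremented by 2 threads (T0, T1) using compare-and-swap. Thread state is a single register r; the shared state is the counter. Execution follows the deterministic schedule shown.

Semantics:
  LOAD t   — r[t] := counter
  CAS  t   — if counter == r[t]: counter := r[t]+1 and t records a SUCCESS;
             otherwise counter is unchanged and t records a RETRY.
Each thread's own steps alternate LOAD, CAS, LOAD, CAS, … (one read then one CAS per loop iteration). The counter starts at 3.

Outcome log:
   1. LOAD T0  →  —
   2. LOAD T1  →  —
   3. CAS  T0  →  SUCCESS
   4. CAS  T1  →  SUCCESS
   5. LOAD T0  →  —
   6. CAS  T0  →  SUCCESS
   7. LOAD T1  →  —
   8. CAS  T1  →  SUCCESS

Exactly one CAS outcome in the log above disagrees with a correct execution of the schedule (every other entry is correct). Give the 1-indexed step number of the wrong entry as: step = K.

Correct run:
step 1: T0 LOAD ⇒ load; ctr=3 reg=3
step 2: T1 LOAD ⇒ load; ctr=3 reg=3
step 3: T0 CAS ⇒ ok; ctr=4 reg=3
step 4: T1 CAS ⇒ retry; ctr=4 reg=3
step 5: T0 LOAD ⇒ load; ctr=4 reg=4
step 6: T0 CAS ⇒ ok; ctr=5 reg=4
step 7: T1 LOAD ⇒ load; ctr=5 reg=5
step 8: T1 CAS ⇒ ok; ctr=6 reg=5
Log disagrees first at step 4.

step = 4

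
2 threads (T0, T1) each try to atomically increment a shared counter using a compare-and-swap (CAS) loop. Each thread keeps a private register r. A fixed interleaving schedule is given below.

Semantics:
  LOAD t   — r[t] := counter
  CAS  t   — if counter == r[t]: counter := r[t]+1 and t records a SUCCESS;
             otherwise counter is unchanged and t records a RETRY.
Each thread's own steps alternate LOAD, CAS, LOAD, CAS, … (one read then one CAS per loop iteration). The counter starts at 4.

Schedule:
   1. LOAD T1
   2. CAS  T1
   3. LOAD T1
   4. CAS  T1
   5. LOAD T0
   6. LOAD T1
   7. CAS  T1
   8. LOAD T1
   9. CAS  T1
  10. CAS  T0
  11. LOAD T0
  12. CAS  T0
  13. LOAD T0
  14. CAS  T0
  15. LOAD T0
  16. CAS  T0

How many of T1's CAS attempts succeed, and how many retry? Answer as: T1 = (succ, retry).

#1 T1 reads 4
#2 T1 CAS(4→5) writes; counter now 5
#3 T1 reads 5
#4 T1 CAS(5→6) writes; counter now 6
#5 T0 reads 6
#6 T1 reads 6
#7 T1 CAS(6→7) writes; counter now 7
#8 T1 reads 7
#9 T1 CAS(7→8) writes; counter now 8
#10 T0 CAS(6→7) fails; counter now 8
#11 T0 reads 8
#12 T0 CAS(8→9) writes; counter now 9
#13 T0 reads 9
#14 T0 CAS(9→10) writes; counter now 10
#15 T0 reads 10
#16 T0 CAS(10→11) writes; counter now 11

T1 = (4, 0)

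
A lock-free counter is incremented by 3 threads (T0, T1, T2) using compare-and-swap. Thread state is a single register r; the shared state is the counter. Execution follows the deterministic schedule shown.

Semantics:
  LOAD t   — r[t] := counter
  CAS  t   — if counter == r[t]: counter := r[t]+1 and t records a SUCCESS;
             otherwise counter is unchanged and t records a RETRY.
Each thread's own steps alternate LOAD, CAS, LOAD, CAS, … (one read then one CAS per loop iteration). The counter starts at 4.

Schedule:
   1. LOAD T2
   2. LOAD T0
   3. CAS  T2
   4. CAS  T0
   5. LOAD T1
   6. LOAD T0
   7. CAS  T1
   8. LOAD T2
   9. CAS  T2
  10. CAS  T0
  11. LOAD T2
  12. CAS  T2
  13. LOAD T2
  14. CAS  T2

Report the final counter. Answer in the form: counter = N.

#1 T2 reads 4
#2 T0 reads 4
#3 T2 CAS(4→5) writes; counter now 5
#4 T0 CAS(4→5) fails; counter now 5
#5 T1 reads 5
#6 T0 reads 5
#7 T1 CAS(5→6) writes; counter now 6
#8 T2 reads 6
#9 T2 CAS(6→7) writes; counter now 7
#10 T0 CAS(5→6) fails; counter now 7
#11 T2 reads 7
#12 T2 CAS(7→8) writes; counter now 8
#13 T2 reads 8
#14 T2 CAS(8→9) writes; counter now 9

counter = 9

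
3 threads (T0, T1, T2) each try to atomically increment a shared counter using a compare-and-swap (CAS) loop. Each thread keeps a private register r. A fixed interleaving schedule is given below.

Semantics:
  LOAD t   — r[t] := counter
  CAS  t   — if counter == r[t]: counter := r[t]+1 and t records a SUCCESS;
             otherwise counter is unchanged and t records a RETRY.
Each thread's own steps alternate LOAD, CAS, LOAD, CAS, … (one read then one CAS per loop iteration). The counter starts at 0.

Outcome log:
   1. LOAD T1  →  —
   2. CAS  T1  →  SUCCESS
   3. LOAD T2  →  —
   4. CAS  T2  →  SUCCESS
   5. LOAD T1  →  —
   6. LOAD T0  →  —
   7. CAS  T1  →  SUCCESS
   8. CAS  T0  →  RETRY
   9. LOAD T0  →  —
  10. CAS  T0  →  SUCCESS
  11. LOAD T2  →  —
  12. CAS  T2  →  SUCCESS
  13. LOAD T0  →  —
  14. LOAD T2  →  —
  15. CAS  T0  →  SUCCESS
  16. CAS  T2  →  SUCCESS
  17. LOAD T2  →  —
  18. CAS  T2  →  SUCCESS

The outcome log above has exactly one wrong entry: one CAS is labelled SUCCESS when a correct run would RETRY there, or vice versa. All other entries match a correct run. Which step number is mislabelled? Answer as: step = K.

step = 16

Correct run:
step 1: T1 LOAD ⇒ load; ctr=0 reg=0
step 2: T1 CAS ⇒ ok; ctr=1 reg=0
step 3: T2 LOAD ⇒ load; ctr=1 reg=1
step 4: T2 CAS ⇒ ok; ctr=2 reg=1
step 5: T1 LOAD ⇒ load; ctr=2 reg=2
step 6: T0 LOAD ⇒ load; ctr=2 reg=2
step 7: T1 CAS ⇒ ok; ctr=3 reg=2
step 8: T0 CAS ⇒ retry; ctr=3 reg=2
step 9: T0 LOAD ⇒ load; ctr=3 reg=3
step 10: T0 CAS ⇒ ok; ctr=4 reg=3
step 11: T2 LOAD ⇒ load; ctr=4 reg=4
step 12: T2 CAS ⇒ ok; ctr=5 reg=4
step 13: T0 LOAD ⇒ load; ctr=5 reg=5
step 14: T2 LOAD ⇒ load; ctr=5 reg=5
step 15: T0 CAS ⇒ ok; ctr=6 reg=5
step 16: T2 CAS ⇒ retry; ctr=6 reg=5
step 17: T2 LOAD ⇒ load; ctr=6 reg=6
step 18: T2 CAS ⇒ ok; ctr=7 reg=6
Mismatch at 16.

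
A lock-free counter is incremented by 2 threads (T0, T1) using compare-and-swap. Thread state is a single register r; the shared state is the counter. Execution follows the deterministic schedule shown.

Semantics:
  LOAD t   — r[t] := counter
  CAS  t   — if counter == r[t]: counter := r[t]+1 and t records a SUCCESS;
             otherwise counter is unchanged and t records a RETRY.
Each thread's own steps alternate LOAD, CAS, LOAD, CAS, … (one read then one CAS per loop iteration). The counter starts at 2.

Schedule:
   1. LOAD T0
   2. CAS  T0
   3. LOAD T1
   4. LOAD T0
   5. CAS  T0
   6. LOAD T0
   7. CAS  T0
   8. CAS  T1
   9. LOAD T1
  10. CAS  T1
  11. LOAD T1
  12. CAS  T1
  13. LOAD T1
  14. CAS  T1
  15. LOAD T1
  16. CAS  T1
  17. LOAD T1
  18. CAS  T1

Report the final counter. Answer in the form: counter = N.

counter = 10

T0 LOAD — after: cnt=2, r=2 — load
T0 CAS — after: cnt=3, r=2 — ok
T1 LOAD — after: cnt=3, r=3 — load
T0 LOAD — after: cnt=3, r=3 — load
T0 CAS — after: cnt=4, r=3 — ok
T0 LOAD — after: cnt=4, r=4 — load
T0 CAS — after: cnt=5, r=4 — ok
T1 CAS — after: cnt=5, r=3 — retry
T1 LOAD — after: cnt=5, r=5 — load
T1 CAS — after: cnt=6, r=5 — ok
T1 LOAD — after: cnt=6, r=6 — load
T1 CAS — after: cnt=7, r=6 — ok
T1 LOAD — after: cnt=7, r=7 — load
T1 CAS — after: cnt=8, r=7 — ok
T1 LOAD — after: cnt=8, r=8 — load
T1 CAS — after: cnt=9, r=8 — ok
T1 LOAD — after: cnt=9, r=9 — load
T1 CAS — after: cnt=10, r=9 — ok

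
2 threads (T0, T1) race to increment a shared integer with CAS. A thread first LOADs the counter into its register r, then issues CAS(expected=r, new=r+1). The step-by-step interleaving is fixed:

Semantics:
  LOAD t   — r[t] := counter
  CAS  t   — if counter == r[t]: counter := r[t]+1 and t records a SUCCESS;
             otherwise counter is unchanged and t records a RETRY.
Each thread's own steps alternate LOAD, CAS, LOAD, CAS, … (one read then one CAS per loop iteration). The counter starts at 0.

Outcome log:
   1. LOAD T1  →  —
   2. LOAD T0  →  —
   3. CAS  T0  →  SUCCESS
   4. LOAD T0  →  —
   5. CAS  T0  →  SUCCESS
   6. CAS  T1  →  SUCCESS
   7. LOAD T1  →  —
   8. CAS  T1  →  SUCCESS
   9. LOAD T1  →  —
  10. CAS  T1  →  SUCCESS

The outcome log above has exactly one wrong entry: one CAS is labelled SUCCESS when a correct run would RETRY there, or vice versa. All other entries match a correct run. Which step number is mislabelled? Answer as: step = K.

step = 6

Correct run:
#1 T1 reads 0
#2 T0 reads 0
#3 T0 CAS(0→1) writes; counter now 1
#4 T0 reads 1
#5 T0 CAS(1→2) writes; counter now 2
#6 T1 CAS(0→1) fails; counter now 2
#7 T1 reads 2
#8 T1 CAS(2→3) writes; counter now 3
#9 T1 reads 3
#10 T1 CAS(3→4) writes; counter now 4
Log disagrees first at step 6.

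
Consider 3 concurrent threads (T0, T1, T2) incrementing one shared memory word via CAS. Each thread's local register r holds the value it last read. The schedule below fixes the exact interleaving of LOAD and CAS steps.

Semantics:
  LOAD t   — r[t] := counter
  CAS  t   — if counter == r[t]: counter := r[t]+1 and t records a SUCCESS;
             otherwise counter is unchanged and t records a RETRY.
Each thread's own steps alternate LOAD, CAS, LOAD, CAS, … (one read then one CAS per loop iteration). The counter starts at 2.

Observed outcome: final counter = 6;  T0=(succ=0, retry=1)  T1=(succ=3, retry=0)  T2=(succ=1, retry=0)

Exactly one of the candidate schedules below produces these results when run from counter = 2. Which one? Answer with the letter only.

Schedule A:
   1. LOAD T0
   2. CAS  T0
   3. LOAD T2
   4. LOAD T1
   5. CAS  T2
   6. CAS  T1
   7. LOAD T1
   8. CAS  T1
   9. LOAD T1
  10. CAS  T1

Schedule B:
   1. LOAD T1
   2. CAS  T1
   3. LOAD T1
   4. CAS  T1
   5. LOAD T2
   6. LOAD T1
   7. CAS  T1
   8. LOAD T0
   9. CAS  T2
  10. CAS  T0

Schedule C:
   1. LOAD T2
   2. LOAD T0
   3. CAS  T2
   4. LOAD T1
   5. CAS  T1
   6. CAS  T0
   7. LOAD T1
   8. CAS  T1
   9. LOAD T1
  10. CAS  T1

Simulating candidate C:
1. LOAD T2 → mem=2 r[T2]=2 [LOAD]
2. LOAD T0 → mem=2 r[T0]=2 [LOAD]
3. CAS T2 → mem=3 r[T2]=2 [OK]
4. LOAD T1 → mem=3 r[T1]=3 [LOAD]
5. CAS T1 → mem=4 r[T1]=3 [OK]
6. CAS T0 → mem=4 r[T0]=2 [RETRY]
7. LOAD T1 → mem=4 r[T1]=4 [LOAD]
8. CAS T1 → mem=5 r[T1]=4 [OK]
9. LOAD T1 → mem=5 r[T1]=5 [LOAD]
10. CAS T1 → mem=6 r[T1]=5 [OK]

C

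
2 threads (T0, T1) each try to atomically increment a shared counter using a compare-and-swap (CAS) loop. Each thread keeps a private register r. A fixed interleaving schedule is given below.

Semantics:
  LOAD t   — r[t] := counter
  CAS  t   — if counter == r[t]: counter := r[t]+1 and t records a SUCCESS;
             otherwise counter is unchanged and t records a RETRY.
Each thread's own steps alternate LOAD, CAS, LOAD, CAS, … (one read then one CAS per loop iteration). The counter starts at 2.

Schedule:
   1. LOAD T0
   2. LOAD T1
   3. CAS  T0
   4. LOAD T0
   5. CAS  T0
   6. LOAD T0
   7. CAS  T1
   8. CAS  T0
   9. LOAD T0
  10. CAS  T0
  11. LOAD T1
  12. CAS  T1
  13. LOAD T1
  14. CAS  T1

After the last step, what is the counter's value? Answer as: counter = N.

T0 LOAD — after: cnt=2, r=2 — load
T1 LOAD — after: cnt=2, r=2 — load
T0 CAS — after: cnt=3, r=2 — ok
T0 LOAD — after: cnt=3, r=3 — load
T0 CAS — after: cnt=4, r=3 — ok
T0 LOAD — after: cnt=4, r=4 — load
T1 CAS — after: cnt=4, r=2 — retry
T0 CAS — after: cnt=5, r=4 — ok
T0 LOAD — after: cnt=5, r=5 — load
T0 CAS — after: cnt=6, r=5 — ok
T1 LOAD — after: cnt=6, r=6 — load
T1 CAS — after: cnt=7, r=6 — ok
T1 LOAD — after: cnt=7, r=7 — load
T1 CAS — after: cnt=8, r=7 — ok

counter = 8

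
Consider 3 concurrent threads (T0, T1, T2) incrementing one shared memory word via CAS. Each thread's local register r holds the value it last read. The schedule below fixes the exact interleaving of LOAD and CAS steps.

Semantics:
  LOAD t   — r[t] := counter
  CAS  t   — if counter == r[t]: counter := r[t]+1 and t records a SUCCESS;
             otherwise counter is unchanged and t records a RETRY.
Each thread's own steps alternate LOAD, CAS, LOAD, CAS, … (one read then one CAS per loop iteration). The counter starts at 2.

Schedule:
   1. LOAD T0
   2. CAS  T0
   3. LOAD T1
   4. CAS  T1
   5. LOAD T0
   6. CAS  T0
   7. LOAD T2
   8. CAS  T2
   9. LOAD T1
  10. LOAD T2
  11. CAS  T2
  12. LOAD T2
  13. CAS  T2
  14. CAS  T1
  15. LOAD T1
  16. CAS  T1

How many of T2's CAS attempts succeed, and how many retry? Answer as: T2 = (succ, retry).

T2 = (3, 0)

step 1: T0 LOAD ⇒ load; ctr=2 reg=2
step 2: T0 CAS ⇒ ok; ctr=3 reg=2
step 3: T1 LOAD ⇒ load; ctr=3 reg=3
step 4: T1 CAS ⇒ ok; ctr=4 reg=3
step 5: T0 LOAD ⇒ load; ctr=4 reg=4
step 6: T0 CAS ⇒ ok; ctr=5 reg=4
step 7: T2 LOAD ⇒ load; ctr=5 reg=5
step 8: T2 CAS ⇒ ok; ctr=6 reg=5
step 9: T1 LOAD ⇒ load; ctr=6 reg=6
step 10: T2 LOAD ⇒ load; ctr=6 reg=6
step 11: T2 CAS ⇒ ok; ctr=7 reg=6
step 12: T2 LOAD ⇒ load; ctr=7 reg=7
step 13: T2 CAS ⇒ ok; ctr=8 reg=7
step 14: T1 CAS ⇒ retry; ctr=8 reg=6
step 15: T1 LOAD ⇒ load; ctr=8 reg=8
step 16: T1 CAS ⇒ ok; ctr=9 reg=8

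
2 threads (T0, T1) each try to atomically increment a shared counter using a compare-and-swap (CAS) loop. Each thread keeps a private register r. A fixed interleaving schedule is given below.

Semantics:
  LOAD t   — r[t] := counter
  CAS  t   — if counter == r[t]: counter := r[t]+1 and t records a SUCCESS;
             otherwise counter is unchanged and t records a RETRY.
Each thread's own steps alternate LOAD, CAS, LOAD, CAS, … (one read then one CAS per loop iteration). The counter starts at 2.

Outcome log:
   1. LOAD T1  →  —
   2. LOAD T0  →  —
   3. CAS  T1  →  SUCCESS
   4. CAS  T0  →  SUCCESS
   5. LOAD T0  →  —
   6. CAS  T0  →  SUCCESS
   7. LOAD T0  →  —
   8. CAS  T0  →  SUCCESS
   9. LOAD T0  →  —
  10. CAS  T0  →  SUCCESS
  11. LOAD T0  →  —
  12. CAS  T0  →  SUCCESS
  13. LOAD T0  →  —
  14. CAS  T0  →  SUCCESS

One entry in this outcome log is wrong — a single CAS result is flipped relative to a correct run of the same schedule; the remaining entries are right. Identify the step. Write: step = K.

step = 4

Re-executing:
   1) LOAD T1:  M=2  r_T1=2
   2) LOAD T0:  M=2  r_T0=2
   3) CAS  T1:  M=3  r_T1=2 ✓
   4) CAS  T0:  M=3  r_T0=2 ✗
   5) LOAD T0:  M=3  r_T0=3
   6) CAS  T0:  M=4  r_T0=3 ✓
   7) LOAD T0:  M=4  r_T0=4
   8) CAS  T0:  M=5  r_T0=4 ✓
   9) LOAD T0:  M=5  r_T0=5
  10) CAS  T0:  M=6  r_T0=5 ✓
  11) LOAD T0:  M=6  r_T0=6
  12) CAS  T0:  M=7  r_T0=6 ✓
  13) LOAD T0:  M=7  r_T0=7
  14) CAS  T0:  M=8  r_T0=7 ✓
Flip is step 4.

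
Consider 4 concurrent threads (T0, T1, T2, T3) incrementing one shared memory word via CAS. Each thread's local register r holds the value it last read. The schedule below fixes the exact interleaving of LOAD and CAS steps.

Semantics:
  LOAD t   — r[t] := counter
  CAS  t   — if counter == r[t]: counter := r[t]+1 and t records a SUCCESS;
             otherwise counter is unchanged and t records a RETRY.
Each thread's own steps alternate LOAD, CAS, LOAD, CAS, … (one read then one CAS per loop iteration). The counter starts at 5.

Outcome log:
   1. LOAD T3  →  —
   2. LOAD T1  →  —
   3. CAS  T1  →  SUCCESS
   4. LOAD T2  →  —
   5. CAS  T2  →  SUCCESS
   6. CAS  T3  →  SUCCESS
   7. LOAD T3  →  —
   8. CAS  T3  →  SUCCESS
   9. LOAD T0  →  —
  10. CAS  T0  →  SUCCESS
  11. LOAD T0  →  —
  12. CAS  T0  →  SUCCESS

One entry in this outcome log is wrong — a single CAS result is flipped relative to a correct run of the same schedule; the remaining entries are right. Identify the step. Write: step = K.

step = 6

Re-executing:
T3 LOAD — after: cnt=5, r=5 — load
T1 LOAD — after: cnt=5, r=5 — load
T1 CAS — after: cnt=6, r=5 — ok
T2 LOAD — after: cnt=6, r=6 — load
T2 CAS — after: cnt=7, r=6 — ok
T3 CAS — after: cnt=7, r=5 — retry
T3 LOAD — after: cnt=7, r=7 — load
T3 CAS — after: cnt=8, r=7 — ok
T0 LOAD — after: cnt=8, r=8 — load
T0 CAS — after: cnt=9, r=8 — ok
T0 LOAD — after: cnt=9, r=9 — load
T0 CAS — after: cnt=10, r=9 — ok
Log disagrees first at step 6.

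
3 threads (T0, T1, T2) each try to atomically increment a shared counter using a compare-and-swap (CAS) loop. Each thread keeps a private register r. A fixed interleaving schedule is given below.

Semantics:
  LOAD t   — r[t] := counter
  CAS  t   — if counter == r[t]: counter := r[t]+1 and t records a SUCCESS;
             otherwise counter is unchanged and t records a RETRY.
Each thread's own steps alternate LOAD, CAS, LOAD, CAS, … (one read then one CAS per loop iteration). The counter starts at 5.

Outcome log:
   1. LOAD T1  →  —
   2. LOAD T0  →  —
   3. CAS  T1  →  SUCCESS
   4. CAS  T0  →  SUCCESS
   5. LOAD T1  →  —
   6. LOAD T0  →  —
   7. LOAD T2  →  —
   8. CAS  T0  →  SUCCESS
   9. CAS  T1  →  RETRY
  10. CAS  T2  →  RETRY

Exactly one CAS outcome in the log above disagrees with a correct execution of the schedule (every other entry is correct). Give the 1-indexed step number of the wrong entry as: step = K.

Correct run:
[1] T1.load  rd  (counter 5, T1.r 5)
[2] T0.load  rd  (counter 5, T0.r 5)
[3] T1.cas  hit  (counter 6, T1.r 5)
[4] T0.cas  miss  (counter 6, T0.r 5)
[5] T1.load  rd  (counter 6, T1.r 6)
[6] T0.load  rd  (counter 6, T0.r 6)
[7] T2.load  rd  (counter 6, T2.r 6)
[8] T0.cas  hit  (counter 7, T0.r 6)
[9] T1.cas  miss  (counter 7, T1.r 6)
[10] T2.cas  miss  (counter 7, T2.r 6)
Flip is step 4.

step = 4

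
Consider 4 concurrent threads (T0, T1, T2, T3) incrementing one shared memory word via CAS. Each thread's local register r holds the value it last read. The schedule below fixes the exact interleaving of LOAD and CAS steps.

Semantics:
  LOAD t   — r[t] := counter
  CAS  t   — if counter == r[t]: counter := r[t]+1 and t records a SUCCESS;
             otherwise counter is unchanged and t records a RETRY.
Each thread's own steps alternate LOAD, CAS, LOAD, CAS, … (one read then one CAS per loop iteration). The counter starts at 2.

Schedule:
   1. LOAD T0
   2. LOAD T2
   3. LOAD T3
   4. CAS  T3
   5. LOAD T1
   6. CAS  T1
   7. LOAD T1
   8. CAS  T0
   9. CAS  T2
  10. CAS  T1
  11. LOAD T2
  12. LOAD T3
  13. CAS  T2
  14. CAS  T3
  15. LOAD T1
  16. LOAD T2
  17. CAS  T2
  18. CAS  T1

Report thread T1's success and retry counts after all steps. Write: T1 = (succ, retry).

   1) LOAD T0:  M=2  r_T0=2
   2) LOAD T2:  M=2  r_T2=2
   3) LOAD T3:  M=2  r_T3=2
   4) CAS  T3:  M=3  r_T3=2 ✓
   5) LOAD T1:  M=3  r_T1=3
   6) CAS  T1:  M=4  r_T1=3 ✓
   7) LOAD T1:  M=4  r_T1=4
   8) CAS  T0:  M=4  r_T0=2 ✗
   9) CAS  T2:  M=4  r_T2=2 ✗
  10) CAS  T1:  M=5  r_T1=4 ✓
  11) LOAD T2:  M=5  r_T2=5
  12) LOAD T3:  M=5  r_T3=5
  13) CAS  T2:  M=6  r_T2=5 ✓
  14) CAS  T3:  M=6  r_T3=5 ✗
  15) LOAD T1:  M=6  r_T1=6
  16) LOAD T2:  M=6  r_T2=6
  17) CAS  T2:  M=7  r_T2=6 ✓
  18) CAS  T1:  M=7  r_T1=6 ✗

T1 = (2, 1)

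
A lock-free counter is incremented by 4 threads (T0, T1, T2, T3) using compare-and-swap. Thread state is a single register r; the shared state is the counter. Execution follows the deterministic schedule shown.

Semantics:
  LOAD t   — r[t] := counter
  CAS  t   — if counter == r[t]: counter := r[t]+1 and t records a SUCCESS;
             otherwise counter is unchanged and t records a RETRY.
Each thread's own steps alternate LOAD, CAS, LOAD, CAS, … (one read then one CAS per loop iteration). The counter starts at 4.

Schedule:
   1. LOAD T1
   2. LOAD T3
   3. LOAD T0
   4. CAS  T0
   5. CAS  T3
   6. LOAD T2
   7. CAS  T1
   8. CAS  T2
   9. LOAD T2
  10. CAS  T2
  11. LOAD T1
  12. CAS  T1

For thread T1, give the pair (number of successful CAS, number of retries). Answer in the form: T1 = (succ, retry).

1. LOAD T1 → mem=4 r[T1]=4 [LOAD]
2. LOAD T3 → mem=4 r[T3]=4 [LOAD]
3. LOAD T0 → mem=4 r[T0]=4 [LOAD]
4. CAS T0 → mem=5 r[T0]=4 [OK]
5. CAS T3 → mem=5 r[T3]=4 [RETRY]
6. LOAD T2 → mem=5 r[T2]=5 [LOAD]
7. CAS T1 → mem=5 r[T1]=4 [RETRY]
8. CAS T2 → mem=6 r[T2]=5 [OK]
9. LOAD T2 → mem=6 r[T2]=6 [LOAD]
10. CAS T2 → mem=7 r[T2]=6 [OK]
11. LOAD T1 → mem=7 r[T1]=7 [LOAD]
12. CAS T1 → mem=8 r[T1]=7 [OK]

T1 = (1, 1)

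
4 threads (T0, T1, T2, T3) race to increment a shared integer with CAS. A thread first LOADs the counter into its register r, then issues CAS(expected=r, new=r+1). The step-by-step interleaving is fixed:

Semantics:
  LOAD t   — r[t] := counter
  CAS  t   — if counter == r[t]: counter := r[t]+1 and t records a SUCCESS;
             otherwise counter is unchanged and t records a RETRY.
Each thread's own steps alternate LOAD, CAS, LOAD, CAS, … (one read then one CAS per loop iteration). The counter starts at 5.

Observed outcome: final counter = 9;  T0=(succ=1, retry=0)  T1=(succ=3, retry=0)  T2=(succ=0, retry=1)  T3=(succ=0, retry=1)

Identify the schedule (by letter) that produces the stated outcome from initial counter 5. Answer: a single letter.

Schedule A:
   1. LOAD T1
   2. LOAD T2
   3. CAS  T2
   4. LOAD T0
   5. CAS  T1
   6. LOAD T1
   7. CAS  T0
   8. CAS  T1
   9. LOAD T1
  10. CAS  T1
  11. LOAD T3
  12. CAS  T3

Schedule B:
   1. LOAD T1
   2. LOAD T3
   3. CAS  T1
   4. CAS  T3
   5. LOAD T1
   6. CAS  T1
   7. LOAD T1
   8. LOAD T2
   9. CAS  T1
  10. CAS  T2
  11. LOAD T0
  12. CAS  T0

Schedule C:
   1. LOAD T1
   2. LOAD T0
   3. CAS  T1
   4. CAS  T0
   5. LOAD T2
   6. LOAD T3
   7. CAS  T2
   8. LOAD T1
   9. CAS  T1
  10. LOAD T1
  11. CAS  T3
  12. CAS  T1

B

Tracing schedule B:
step 1: T1 LOAD ⇒ load; ctr=5 reg=5
step 2: T3 LOAD ⇒ load; ctr=5 reg=5
step 3: T1 CAS ⇒ ok; ctr=6 reg=5
step 4: T3 CAS ⇒ retry; ctr=6 reg=5
step 5: T1 LOAD ⇒ load; ctr=6 reg=6
step 6: T1 CAS ⇒ ok; ctr=7 reg=6
step 7: T1 LOAD ⇒ load; ctr=7 reg=7
step 8: T2 LOAD ⇒ load; ctr=7 reg=7
step 9: T1 CAS ⇒ ok; ctr=8 reg=7
step 10: T2 CAS ⇒ retry; ctr=8 reg=7
step 11: T0 LOAD ⇒ load; ctr=8 reg=8
step 12: T0 CAS ⇒ ok; ctr=9 reg=8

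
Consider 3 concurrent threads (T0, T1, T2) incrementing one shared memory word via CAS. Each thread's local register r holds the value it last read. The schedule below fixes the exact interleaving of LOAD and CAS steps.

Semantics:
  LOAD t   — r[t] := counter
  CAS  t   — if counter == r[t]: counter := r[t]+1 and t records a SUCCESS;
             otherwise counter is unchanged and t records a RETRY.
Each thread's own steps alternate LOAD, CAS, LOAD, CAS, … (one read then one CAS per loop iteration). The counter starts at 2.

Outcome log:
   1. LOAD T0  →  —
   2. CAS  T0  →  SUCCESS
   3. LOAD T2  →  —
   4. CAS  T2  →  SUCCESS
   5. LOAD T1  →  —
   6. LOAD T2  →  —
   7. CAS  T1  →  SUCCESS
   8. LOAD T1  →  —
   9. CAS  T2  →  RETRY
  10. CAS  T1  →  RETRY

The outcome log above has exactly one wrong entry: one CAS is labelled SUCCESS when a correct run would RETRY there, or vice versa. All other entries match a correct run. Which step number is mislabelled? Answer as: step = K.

step = 10

Re-executing:
#1 T0 reads 2
#2 T0 CAS(2→3) writes; counter now 3
#3 T2 reads 3
#4 T2 CAS(3→4) writes; counter now 4
#5 T1 reads 4
#6 T2 reads 4
#7 T1 CAS(4→5) writes; counter now 5
#8 T1 reads 5
#9 T2 CAS(4→5) fails; counter now 5
#10 T1 CAS(5→6) writes; counter now 6
Log disagrees first at step 10.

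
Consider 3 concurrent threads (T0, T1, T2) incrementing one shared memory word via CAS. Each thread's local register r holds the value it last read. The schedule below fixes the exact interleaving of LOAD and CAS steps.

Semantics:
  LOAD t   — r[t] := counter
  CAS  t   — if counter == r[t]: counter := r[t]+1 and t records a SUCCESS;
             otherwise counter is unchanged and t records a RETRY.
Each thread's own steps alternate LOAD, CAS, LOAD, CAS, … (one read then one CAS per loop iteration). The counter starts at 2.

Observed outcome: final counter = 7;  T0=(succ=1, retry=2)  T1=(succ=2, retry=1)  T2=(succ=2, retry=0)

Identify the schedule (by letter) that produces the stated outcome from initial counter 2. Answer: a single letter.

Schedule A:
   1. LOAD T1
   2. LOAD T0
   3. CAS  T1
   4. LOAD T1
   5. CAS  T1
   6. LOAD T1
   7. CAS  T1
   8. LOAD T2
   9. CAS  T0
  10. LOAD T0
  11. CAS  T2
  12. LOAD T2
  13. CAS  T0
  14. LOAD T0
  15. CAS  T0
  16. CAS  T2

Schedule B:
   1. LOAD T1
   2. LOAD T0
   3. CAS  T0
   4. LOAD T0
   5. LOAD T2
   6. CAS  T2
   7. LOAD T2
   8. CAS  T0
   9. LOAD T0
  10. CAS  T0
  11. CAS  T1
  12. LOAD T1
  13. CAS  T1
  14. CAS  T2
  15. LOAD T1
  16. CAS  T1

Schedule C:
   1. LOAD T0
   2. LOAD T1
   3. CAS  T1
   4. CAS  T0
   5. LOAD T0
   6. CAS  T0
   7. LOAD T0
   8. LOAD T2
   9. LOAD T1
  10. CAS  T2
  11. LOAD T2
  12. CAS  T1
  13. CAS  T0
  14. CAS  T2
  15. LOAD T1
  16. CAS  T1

C

Tracing schedule C:
#1 T0 reads 2
#2 T1 reads 2
#3 T1 CAS(2→3) writes; counter now 3
#4 T0 CAS(2→3) fails; counter now 3
#5 T0 reads 3
#6 T0 CAS(3→4) writes; counter now 4
#7 T0 reads 4
#8 T2 reads 4
#9 T1 reads 4
#10 T2 CAS(4→5) writes; counter now 5
#11 T2 reads 5
#12 T1 CAS(4→5) fails; counter now 5
#13 T0 CAS(4→5) fails; counter now 5
#14 T2 CAS(5→6) writes; counter now 6
#15 T1 reads 6
#16 T1 CAS(6→7) writes; counter now 7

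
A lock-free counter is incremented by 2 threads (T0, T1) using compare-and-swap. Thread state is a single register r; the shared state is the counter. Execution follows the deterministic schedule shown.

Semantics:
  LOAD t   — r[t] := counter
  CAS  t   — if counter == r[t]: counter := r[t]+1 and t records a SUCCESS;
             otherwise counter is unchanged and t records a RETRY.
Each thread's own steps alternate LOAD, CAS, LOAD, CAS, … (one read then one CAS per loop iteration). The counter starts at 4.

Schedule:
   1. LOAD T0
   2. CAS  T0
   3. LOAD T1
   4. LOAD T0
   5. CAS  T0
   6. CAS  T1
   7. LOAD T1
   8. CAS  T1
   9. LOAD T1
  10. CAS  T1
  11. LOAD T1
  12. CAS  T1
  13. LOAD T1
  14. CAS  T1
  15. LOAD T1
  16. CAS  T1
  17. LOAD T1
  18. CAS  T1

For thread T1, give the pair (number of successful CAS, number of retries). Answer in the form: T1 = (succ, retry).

T1 = (6, 1)

T0 LOAD — after: cnt=4, r=4 — load
T0 CAS — after: cnt=5, r=4 — ok
T1 LOAD — after: cnt=5, r=5 — load
T0 LOAD — after: cnt=5, r=5 — load
T0 CAS — after: cnt=6, r=5 — ok
T1 CAS — after: cnt=6, r=5 — retry
T1 LOAD — after: cnt=6, r=6 — load
T1 CAS — after: cnt=7, r=6 — ok
T1 LOAD — after: cnt=7, r=7 — load
T1 CAS — after: cnt=8, r=7 — ok
T1 LOAD — after: cnt=8, r=8 — load
T1 CAS — after: cnt=9, r=8 — ok
T1 LOAD — after: cnt=9, r=9 — load
T1 CAS — after: cnt=10, r=9 — ok
T1 LOAD — after: cnt=10, r=10 — load
T1 CAS — after: cnt=11, r=10 — ok
T1 LOAD — after: cnt=11, r=11 — load
T1 CAS — after: cnt=12, r=11 — ok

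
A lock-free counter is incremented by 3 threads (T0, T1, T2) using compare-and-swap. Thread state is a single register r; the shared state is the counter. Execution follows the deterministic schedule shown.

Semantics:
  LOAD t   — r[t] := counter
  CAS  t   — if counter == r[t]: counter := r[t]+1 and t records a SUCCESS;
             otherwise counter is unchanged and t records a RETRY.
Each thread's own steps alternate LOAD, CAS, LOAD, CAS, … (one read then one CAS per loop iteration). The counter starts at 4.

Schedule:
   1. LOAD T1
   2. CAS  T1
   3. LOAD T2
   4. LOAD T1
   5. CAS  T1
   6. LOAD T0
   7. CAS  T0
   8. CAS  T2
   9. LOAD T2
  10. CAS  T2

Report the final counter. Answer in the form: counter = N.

T1 LOAD — after: cnt=4, r=4 — load
T1 CAS — after: cnt=5, r=4 — ok
T2 LOAD — after: cnt=5, r=5 — load
T1 LOAD — after: cnt=5, r=5 — load
T1 CAS — after: cnt=6, r=5 — ok
T0 LOAD — after: cnt=6, r=6 — load
T0 CAS — after: cnt=7, r=6 — ok
T2 CAS — after: cnt=7, r=5 — retry
T2 LOAD — after: cnt=7, r=7 — load
T2 CAS — after: cnt=8, r=7 — ok

counter = 8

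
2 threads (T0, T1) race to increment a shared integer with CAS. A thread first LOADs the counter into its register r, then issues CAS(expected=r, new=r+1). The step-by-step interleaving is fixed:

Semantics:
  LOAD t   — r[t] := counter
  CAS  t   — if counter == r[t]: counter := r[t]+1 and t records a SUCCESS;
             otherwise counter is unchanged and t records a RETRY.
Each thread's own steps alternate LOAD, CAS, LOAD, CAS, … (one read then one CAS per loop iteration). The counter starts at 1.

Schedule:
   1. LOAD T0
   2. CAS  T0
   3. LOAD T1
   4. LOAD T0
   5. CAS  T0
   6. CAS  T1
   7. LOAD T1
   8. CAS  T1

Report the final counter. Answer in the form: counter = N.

counter = 4

#1 T0 reads 1
#2 T0 CAS(1→2) writes; counter now 2
#3 T1 reads 2
#4 T0 reads 2
#5 T0 CAS(2→3) writes; counter now 3
#6 T1 CAS(2→3) fails; counter now 3
#7 T1 reads 3
#8 T1 CAS(3→4) writes; counter now 4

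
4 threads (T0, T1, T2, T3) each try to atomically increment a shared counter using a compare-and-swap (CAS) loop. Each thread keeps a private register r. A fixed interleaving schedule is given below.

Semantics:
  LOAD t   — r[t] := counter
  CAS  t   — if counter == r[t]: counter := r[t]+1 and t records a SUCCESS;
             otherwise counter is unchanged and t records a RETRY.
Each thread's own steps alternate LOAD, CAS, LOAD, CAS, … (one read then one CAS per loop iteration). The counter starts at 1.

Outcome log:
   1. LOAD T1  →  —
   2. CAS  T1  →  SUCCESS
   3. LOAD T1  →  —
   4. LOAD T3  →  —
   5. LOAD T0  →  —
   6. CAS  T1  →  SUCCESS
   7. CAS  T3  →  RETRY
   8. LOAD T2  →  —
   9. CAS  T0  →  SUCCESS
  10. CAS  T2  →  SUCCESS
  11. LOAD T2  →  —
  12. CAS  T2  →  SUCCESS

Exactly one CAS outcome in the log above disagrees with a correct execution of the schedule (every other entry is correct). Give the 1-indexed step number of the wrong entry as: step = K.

Reference trace:
T1 LOAD — after: cnt=1, r=1 — load
T1 CAS — after: cnt=2, r=1 — ok
T1 LOAD — after: cnt=2, r=2 — load
T3 LOAD — after: cnt=2, r=2 — load
T0 LOAD — after: cnt=2, r=2 — load
T1 CAS — after: cnt=3, r=2 — ok
T3 CAS — after: cnt=3, r=2 — retry
T2 LOAD — after: cnt=3, r=3 — load
T0 CAS — after: cnt=3, r=2 — retry
T2 CAS — after: cnt=4, r=3 — ok
T2 LOAD — after: cnt=4, r=4 — load
T2 CAS — after: cnt=5, r=4 — ok
Mismatch at 9.

step = 9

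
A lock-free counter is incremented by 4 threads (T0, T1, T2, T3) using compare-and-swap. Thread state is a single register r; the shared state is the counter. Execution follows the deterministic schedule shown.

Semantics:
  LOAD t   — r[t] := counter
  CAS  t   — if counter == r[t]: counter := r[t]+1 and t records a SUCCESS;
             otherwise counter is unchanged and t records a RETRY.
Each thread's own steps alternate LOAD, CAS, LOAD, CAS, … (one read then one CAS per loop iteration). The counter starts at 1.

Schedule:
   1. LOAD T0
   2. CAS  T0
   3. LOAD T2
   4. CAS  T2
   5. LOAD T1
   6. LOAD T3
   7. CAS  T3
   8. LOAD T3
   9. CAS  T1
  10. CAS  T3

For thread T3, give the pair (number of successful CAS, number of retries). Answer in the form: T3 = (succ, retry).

T0 LOAD — after: cnt=1, r=1 — load
T0 CAS — after: cnt=2, r=1 — ok
T2 LOAD — after: cnt=2, r=2 — load
T2 CAS — after: cnt=3, r=2 — ok
T1 LOAD — after: cnt=3, r=3 — load
T3 LOAD — after: cnt=3, r=3 — load
T3 CAS — after: cnt=4, r=3 — ok
T3 LOAD — after: cnt=4, r=4 — load
T1 CAS — after: cnt=4, r=3 — retry
T3 CAS — after: cnt=5, r=4 — ok

T3 = (2, 0)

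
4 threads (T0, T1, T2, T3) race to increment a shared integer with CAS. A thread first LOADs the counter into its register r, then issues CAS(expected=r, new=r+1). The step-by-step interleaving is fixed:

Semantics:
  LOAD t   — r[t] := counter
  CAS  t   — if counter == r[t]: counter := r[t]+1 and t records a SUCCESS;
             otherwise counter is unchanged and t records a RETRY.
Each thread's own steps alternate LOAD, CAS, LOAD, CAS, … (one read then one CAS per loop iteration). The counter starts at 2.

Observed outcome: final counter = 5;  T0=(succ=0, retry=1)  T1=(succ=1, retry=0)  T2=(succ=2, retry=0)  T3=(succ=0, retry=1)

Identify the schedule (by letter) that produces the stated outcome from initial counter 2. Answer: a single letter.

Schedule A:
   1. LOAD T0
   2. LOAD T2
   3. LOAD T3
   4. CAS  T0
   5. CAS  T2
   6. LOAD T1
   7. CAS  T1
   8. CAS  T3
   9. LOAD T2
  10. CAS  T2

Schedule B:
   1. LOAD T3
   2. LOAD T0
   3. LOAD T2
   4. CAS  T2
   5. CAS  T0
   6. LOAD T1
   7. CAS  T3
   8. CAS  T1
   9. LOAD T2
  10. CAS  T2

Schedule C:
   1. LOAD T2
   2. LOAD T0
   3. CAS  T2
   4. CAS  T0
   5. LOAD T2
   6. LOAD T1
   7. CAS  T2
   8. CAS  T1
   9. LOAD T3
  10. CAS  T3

B

Simulating candidate B:
T3 LOAD — after: cnt=2, r=2 — load
T0 LOAD — after: cnt=2, r=2 — load
T2 LOAD — after: cnt=2, r=2 — load
T2 CAS — after: cnt=3, r=2 — ok
T0 CAS — after: cnt=3, r=2 — retry
T1 LOAD — after: cnt=3, r=3 — load
T3 CAS — after: cnt=3, r=2 — retry
T1 CAS — after: cnt=4, r=3 — ok
T2 LOAD — after: cnt=4, r=4 — load
T2 CAS — after: cnt=5, r=4 — ok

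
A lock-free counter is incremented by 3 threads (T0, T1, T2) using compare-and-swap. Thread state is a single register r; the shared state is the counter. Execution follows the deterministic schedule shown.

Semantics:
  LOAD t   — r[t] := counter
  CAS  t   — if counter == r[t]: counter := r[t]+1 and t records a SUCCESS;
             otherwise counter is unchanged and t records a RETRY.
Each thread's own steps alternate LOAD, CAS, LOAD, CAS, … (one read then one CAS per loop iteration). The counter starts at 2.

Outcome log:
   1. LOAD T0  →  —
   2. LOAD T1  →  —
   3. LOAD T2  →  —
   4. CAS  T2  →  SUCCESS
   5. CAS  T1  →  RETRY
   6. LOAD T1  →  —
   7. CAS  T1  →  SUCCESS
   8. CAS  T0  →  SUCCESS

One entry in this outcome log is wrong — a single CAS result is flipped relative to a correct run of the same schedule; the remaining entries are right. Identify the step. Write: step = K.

step = 8

Reference trace:
step 1: T0 LOAD ⇒ load; ctr=2 reg=2
step 2: T1 LOAD ⇒ load; ctr=2 reg=2
step 3: T2 LOAD ⇒ load; ctr=2 reg=2
step 4: T2 CAS ⇒ ok; ctr=3 reg=2
step 5: T1 CAS ⇒ retry; ctr=3 reg=2
step 6: T1 LOAD ⇒ load; ctr=3 reg=3
step 7: T1 CAS ⇒ ok; ctr=4 reg=3
step 8: T0 CAS ⇒ retry; ctr=4 reg=2
Flip is step 8.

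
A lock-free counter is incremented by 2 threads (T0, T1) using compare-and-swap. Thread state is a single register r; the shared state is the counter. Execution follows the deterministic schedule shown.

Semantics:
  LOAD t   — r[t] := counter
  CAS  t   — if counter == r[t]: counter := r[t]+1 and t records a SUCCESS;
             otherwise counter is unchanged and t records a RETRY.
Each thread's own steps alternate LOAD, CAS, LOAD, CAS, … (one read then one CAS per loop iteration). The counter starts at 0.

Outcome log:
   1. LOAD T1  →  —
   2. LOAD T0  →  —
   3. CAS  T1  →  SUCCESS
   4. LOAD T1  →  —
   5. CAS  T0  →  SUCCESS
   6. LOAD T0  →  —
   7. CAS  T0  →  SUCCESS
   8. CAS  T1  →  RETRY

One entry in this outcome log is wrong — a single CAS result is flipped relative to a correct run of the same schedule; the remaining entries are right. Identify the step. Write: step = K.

Re-executing:
#1 T1 reads 0
#2 T0 reads 0
#3 T1 CAS(0→1) writes; counter now 1
#4 T1 reads 1
#5 T0 CAS(0→1) fails; counter now 1
#6 T0 reads 1
#7 T0 CAS(1→2) writes; counter now 2
#8 T1 CAS(1→2) fails; counter now 2
Mismatch at 5.

step = 5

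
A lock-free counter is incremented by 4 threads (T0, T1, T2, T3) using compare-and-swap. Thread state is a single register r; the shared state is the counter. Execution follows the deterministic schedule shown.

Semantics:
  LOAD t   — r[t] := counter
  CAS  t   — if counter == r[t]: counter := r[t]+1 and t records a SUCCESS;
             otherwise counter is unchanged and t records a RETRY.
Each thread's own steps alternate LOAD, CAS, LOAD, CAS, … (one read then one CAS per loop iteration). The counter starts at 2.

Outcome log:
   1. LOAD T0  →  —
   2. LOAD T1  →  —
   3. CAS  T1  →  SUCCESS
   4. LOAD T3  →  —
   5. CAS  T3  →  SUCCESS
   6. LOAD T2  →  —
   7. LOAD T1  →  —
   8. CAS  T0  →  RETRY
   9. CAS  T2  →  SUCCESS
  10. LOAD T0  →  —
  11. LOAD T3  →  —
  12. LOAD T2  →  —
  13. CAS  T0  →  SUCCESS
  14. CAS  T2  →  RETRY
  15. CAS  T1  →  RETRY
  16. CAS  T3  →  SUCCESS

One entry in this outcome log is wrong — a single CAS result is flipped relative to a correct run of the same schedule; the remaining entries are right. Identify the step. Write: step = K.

step = 16

Reference trace:
#1 T0 reads 2
#2 T1 reads 2
#3 T1 CAS(2→3) writes; counter now 3
#4 T3 reads 3
#5 T3 CAS(3→4) writes; counter now 4
#6 T2 reads 4
#7 T1 reads 4
#8 T0 CAS(2→3) fails; counter now 4
#9 T2 CAS(4→5) writes; counter now 5
#10 T0 reads 5
#11 T3 reads 5
#12 T2 reads 5
#13 T0 CAS(5→6) writes; counter now 6
#14 T2 CAS(5→6) fails; counter now 6
#15 T1 CAS(4→5) fails; counter now 6
#16 T3 CAS(5→6) fails; counter now 6
Log disagrees first at step 16.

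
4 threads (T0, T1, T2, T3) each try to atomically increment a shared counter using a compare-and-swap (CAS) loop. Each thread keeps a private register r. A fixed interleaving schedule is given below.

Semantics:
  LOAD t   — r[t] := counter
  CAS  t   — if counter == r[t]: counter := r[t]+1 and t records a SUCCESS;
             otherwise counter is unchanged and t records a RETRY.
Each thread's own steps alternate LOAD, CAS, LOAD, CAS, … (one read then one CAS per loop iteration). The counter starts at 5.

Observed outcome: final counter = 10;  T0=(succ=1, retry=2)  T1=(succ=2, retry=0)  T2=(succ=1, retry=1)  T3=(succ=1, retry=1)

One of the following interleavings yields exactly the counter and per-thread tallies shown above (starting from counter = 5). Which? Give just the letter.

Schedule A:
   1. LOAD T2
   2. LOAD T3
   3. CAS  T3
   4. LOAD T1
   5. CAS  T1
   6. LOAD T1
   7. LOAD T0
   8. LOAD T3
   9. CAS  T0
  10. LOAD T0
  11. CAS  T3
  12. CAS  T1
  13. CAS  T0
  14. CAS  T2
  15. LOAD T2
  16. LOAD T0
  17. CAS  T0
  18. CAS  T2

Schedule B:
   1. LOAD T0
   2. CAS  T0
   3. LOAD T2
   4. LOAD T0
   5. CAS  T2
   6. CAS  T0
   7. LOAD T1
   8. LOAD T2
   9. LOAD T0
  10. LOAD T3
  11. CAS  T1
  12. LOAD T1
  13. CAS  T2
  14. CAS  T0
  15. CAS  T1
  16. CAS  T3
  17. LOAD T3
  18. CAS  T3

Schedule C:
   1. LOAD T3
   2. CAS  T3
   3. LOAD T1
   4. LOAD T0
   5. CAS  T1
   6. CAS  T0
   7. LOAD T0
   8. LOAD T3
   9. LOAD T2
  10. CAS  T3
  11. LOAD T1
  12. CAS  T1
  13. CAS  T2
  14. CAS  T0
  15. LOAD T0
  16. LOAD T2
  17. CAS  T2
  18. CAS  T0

B

Tracing schedule B:
T0 LOAD — after: cnt=5, r=5 — load
T0 CAS — after: cnt=6, r=5 — ok
T2 LOAD — after: cnt=6, r=6 — load
T0 LOAD — after: cnt=6, r=6 — load
T2 CAS — after: cnt=7, r=6 — ok
T0 CAS — after: cnt=7, r=6 — retry
T1 LOAD — after: cnt=7, r=7 — load
T2 LOAD — after: cnt=7, r=7 — load
T0 LOAD — after: cnt=7, r=7 — load
T3 LOAD — after: cnt=7, r=7 — load
T1 CAS — after: cnt=8, r=7 — ok
T1 LOAD — after: cnt=8, r=8 — load
T2 CAS — after: cnt=8, r=7 — retry
T0 CAS — after: cnt=8, r=7 — retry
T1 CAS — after: cnt=9, r=8 — ok
T3 CAS — after: cnt=9, r=7 — retry
T3 LOAD — after: cnt=9, r=9 — load
T3 CAS — after: cnt=10, r=9 — ok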